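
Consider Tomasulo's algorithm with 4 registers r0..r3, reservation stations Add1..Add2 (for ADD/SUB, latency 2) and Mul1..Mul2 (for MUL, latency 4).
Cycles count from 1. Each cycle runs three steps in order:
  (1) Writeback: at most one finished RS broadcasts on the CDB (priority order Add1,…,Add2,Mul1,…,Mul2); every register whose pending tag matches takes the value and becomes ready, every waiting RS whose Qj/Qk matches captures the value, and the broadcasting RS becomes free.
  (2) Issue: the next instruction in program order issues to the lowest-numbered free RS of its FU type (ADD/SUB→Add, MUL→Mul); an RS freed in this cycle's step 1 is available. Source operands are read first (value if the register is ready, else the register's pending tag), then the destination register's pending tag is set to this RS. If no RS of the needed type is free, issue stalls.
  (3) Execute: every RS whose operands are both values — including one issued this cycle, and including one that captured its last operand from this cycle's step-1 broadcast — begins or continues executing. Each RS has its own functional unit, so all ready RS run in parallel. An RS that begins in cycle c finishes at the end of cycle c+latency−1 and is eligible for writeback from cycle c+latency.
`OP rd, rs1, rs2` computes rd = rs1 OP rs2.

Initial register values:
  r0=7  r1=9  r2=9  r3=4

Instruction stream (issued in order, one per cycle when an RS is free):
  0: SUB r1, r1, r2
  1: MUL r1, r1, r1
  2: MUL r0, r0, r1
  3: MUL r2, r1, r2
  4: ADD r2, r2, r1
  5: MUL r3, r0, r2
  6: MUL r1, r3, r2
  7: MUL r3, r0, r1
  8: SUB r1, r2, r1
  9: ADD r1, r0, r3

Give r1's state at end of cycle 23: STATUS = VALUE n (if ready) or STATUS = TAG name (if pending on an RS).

cycle 1: issue SUB r1<-Add1 // r0:7,r1:Add1,r2:9,r3:4
cycle 2: issue MUL r1<-Mul1 // r0:7,r1:Mul1,r2:9,r3:4
cycle 3: CDB Add1=0; issue MUL r0<-Mul2 // r0:Mul2,r1:Mul1,r2:9,r3:4
cycle 4: stall // r0:Mul2,r1:Mul1,r2:9,r3:4
cycle 5: stall // r0:Mul2,r1:Mul1,r2:9,r3:4
cycle 6: stall // r0:Mul2,r1:Mul1,r2:9,r3:4
cycle 7: CDB Mul1=0; issue MUL r2<-Mul1 // r0:Mul2,r1:0,r2:Mul1,r3:4
cycle 8: issue ADD r2<-Add1 // r0:Mul2,r1:0,r2:Add1,r3:4
cycle 9: stall // r0:Mul2,r1:0,r2:Add1,r3:4
cycle 10: stall // r0:Mul2,r1:0,r2:Add1,r3:4
cycle 11: CDB Mul1=0; issue MUL r3<-Mul1 // r0:Mul2,r1:0,r2:Add1,r3:Mul1
cycle 12: CDB Mul2=0; issue MUL r1<-Mul2 // r0:0,r1:Mul2,r2:Add1,r3:Mul1
cycle 13: CDB Add1=0; stall // r0:0,r1:Mul2,r2:0,r3:Mul1
cycle 14: stall // r0:0,r1:Mul2,r2:0,r3:Mul1
cycle 15: stall // r0:0,r1:Mul2,r2:0,r3:Mul1
cycle 16: stall // r0:0,r1:Mul2,r2:0,r3:Mul1
cycle 17: CDB Mul1=0; issue MUL r3<-Mul1 // r0:0,r1:Mul2,r2:0,r3:Mul1
cycle 18: issue SUB r1<-Add1 // r0:0,r1:Add1,r2:0,r3:Mul1
cycle 19: issue ADD r1<-Add2 // r0:0,r1:Add2,r2:0,r3:Mul1
cycle 20: - // r0:0,r1:Add2,r2:0,r3:Mul1
cycle 21: CDB Mul2=0 // r0:0,r1:Add2,r2:0,r3:Mul1
cycle 22: - // r0:0,r1:Add2,r2:0,r3:Mul1
cycle 23: CDB Add1=0 // r0:0,r1:Add2,r2:0,r3:Mul1

STATUS = TAG Add2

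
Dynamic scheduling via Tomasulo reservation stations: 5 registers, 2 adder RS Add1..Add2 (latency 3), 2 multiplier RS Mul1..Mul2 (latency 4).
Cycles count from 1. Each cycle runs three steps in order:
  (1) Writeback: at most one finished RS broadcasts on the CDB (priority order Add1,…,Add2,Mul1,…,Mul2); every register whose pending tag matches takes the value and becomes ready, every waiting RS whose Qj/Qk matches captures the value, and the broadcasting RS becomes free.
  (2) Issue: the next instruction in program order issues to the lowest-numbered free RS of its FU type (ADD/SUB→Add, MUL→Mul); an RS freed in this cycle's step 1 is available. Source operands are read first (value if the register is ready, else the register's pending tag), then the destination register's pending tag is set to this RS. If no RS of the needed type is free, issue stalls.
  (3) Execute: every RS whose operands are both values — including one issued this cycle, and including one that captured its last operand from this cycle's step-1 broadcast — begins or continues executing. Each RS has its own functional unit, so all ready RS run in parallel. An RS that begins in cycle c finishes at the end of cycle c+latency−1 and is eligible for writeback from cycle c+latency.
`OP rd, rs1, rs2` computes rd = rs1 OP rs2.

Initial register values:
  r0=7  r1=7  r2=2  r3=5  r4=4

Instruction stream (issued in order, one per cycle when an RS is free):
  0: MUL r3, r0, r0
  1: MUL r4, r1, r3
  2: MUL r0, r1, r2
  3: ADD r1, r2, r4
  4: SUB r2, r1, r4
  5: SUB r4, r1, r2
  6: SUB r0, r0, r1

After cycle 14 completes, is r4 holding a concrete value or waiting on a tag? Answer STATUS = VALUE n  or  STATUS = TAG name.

c1: issue MUL r3<-Mul1 | r0:7,r1:7,r2:2,r3:Mul1,r4:4
c2: issue MUL r4<-Mul2 | r0:7,r1:7,r2:2,r3:Mul1,r4:Mul2
c3: stall | r0:7,r1:7,r2:2,r3:Mul1,r4:Mul2
c4: stall | r0:7,r1:7,r2:2,r3:Mul1,r4:Mul2
c5: CDB Mul1=49; issue MUL r0<-Mul1 | r0:Mul1,r1:7,r2:2,r3:49,r4:Mul2
c6: issue ADD r1<-Add1 | r0:Mul1,r1:Add1,r2:2,r3:49,r4:Mul2
c7: issue SUB r2<-Add2 | r0:Mul1,r1:Add1,r2:Add2,r3:49,r4:Mul2
c8: stall | r0:Mul1,r1:Add1,r2:Add2,r3:49,r4:Mul2
c9: CDB Mul1=14; stall | r0:14,r1:Add1,r2:Add2,r3:49,r4:Mul2
c10: CDB Mul2=343; stall | r0:14,r1:Add1,r2:Add2,r3:49,r4:343
c11: stall | r0:14,r1:Add1,r2:Add2,r3:49,r4:343
c12: stall | r0:14,r1:Add1,r2:Add2,r3:49,r4:343
c13: CDB Add1=345; issue SUB r4<-Add1 | r0:14,r1:345,r2:Add2,r3:49,r4:Add1
c14: stall | r0:14,r1:345,r2:Add2,r3:49,r4:Add1

STATUS = TAG Add1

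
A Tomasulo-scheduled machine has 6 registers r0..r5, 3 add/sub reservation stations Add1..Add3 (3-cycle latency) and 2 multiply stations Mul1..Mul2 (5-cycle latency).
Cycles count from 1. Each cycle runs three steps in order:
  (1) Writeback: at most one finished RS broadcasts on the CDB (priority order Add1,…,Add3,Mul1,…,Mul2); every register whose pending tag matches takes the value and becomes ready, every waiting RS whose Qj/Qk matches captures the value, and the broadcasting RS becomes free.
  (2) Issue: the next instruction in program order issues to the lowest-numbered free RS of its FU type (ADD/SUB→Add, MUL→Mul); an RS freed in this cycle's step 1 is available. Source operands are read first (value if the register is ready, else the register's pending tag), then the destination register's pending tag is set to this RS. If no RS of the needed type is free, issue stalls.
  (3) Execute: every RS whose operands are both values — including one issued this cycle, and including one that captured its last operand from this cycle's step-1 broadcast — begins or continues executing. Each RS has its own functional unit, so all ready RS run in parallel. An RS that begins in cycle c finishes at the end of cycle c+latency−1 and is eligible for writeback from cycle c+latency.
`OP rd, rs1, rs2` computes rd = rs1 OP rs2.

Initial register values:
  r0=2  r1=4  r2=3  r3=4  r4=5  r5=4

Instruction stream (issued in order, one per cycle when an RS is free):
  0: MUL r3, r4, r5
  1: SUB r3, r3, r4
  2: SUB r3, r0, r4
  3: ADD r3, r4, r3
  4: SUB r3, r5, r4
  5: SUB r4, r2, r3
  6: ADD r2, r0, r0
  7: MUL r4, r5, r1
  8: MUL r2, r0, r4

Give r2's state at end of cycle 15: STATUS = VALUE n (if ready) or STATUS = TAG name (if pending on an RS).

c1: issue MUL r3<-Mul1 | r0:2,r1:4,r2:3,r3:Mul1,r4:5,r5:4
c2: issue SUB r3<-Add1 | r0:2,r1:4,r2:3,r3:Add1,r4:5,r5:4
c3: issue SUB r3<-Add2 | r0:2,r1:4,r2:3,r3:Add2,r4:5,r5:4
c4: issue ADD r3<-Add3 | r0:2,r1:4,r2:3,r3:Add3,r4:5,r5:4
c5: stall | r0:2,r1:4,r2:3,r3:Add3,r4:5,r5:4
c6: CDB Add2=-3; issue SUB r3<-Add2 | r0:2,r1:4,r2:3,r3:Add2,r4:5,r5:4
c7: CDB Mul1=20; stall | r0:2,r1:4,r2:3,r3:Add2,r4:5,r5:4
c8: stall | r0:2,r1:4,r2:3,r3:Add2,r4:5,r5:4
c9: CDB Add2=-1; issue SUB r4<-Add2 | r0:2,r1:4,r2:3,r3:-1,r4:Add2,r5:4
c10: CDB Add1=15; issue ADD r2<-Add1 | r0:2,r1:4,r2:Add1,r3:-1,r4:Add2,r5:4
c11: CDB Add3=2; issue MUL r4<-Mul1 | r0:2,r1:4,r2:Add1,r3:-1,r4:Mul1,r5:4
c12: CDB Add2=4; issue MUL r2<-Mul2 | r0:2,r1:4,r2:Mul2,r3:-1,r4:Mul1,r5:4
c13: CDB Add1=4 | r0:2,r1:4,r2:Mul2,r3:-1,r4:Mul1,r5:4
c14: - | r0:2,r1:4,r2:Mul2,r3:-1,r4:Mul1,r5:4
c15: - | r0:2,r1:4,r2:Mul2,r3:-1,r4:Mul1,r5:4

STATUS = TAG Mul2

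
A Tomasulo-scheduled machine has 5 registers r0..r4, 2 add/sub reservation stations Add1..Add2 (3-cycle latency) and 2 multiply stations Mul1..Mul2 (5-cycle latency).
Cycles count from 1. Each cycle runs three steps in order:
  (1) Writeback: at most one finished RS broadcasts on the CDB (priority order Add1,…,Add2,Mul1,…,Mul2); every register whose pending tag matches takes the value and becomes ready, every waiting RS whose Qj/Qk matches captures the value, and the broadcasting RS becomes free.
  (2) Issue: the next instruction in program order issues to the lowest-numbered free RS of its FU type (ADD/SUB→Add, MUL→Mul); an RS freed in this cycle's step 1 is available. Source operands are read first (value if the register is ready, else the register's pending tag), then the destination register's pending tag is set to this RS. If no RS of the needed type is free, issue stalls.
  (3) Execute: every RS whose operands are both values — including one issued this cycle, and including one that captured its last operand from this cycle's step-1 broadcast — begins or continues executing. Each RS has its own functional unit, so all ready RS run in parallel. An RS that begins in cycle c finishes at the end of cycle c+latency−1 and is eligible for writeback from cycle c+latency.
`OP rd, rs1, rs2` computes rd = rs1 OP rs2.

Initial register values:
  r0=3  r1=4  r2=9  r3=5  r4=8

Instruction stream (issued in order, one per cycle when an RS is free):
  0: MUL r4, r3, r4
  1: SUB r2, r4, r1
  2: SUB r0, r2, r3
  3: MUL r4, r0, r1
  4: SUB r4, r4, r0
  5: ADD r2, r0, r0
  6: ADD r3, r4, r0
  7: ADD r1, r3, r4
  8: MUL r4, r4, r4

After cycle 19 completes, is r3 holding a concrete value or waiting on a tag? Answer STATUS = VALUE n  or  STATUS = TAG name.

STATUS = TAG Add2

  c1: issue MUL r4<-Mul1  regs: r0:3,r1:4,r2:9,r3:5,r4:Mul1
  c2: issue SUB r2<-Add1  regs: r0:3,r1:4,r2:Add1,r3:5,r4:Mul1
  c3: issue SUB r0<-Add2  regs: r0:Add2,r1:4,r2:Add1,r3:5,r4:Mul1
  c4: issue MUL r4<-Mul2  regs: r0:Add2,r1:4,r2:Add1,r3:5,r4:Mul2
  c5: stall  regs: r0:Add2,r1:4,r2:Add1,r3:5,r4:Mul2
  c6: CDB Mul1=40; stall  regs: r0:Add2,r1:4,r2:Add1,r3:5,r4:Mul2
  c7: stall  regs: r0:Add2,r1:4,r2:Add1,r3:5,r4:Mul2
  c8: stall  regs: r0:Add2,r1:4,r2:Add1,r3:5,r4:Mul2
  c9: CDB Add1=36; issue SUB r4<-Add1  regs: r0:Add2,r1:4,r2:36,r3:5,r4:Add1
  c10: stall  regs: r0:Add2,r1:4,r2:36,r3:5,r4:Add1
  c11: stall  regs: r0:Add2,r1:4,r2:36,r3:5,r4:Add1
  c12: CDB Add2=31; issue ADD r2<-Add2  regs: r0:31,r1:4,r2:Add2,r3:5,r4:Add1
  c13: stall  regs: r0:31,r1:4,r2:Add2,r3:5,r4:Add1
  c14: stall  regs: r0:31,r1:4,r2:Add2,r3:5,r4:Add1
  c15: CDB Add2=62; issue ADD r3<-Add2  regs: r0:31,r1:4,r2:62,r3:Add2,r4:Add1
  c16: stall  regs: r0:31,r1:4,r2:62,r3:Add2,r4:Add1
  c17: CDB Mul2=124; stall  regs: r0:31,r1:4,r2:62,r3:Add2,r4:Add1
  c18: stall  regs: r0:31,r1:4,r2:62,r3:Add2,r4:Add1
  c19: stall  regs: r0:31,r1:4,r2:62,r3:Add2,r4:Add1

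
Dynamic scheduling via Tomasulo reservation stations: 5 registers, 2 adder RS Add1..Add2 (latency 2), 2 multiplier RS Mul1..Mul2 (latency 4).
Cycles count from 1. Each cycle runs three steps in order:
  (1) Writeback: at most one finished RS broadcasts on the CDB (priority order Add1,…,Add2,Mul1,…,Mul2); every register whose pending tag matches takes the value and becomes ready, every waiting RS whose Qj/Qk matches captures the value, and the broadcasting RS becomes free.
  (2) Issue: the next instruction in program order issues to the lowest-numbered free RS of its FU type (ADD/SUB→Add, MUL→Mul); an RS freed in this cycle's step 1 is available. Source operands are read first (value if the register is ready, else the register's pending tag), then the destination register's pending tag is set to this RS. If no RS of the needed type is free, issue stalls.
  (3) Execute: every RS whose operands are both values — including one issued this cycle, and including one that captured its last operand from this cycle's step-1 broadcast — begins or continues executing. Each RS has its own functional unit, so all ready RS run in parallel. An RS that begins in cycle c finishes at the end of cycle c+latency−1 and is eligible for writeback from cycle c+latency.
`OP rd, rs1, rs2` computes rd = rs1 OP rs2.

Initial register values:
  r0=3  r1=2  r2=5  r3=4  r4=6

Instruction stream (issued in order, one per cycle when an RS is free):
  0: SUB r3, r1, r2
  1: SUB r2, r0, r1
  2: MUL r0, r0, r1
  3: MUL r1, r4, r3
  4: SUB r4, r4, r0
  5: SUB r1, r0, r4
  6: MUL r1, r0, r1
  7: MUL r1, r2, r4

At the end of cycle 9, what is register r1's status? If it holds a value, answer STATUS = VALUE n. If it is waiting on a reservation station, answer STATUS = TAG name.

STATUS = TAG Mul2

cycle 1: issue SUB r3<-Add1 // r0:3,r1:2,r2:5,r3:Add1,r4:6
cycle 2: issue SUB r2<-Add2 // r0:3,r1:2,r2:Add2,r3:Add1,r4:6
cycle 3: CDB Add1=-3; issue MUL r0<-Mul1 // r0:Mul1,r1:2,r2:Add2,r3:-3,r4:6
cycle 4: CDB Add2=1; issue MUL r1<-Mul2 // r0:Mul1,r1:Mul2,r2:1,r3:-3,r4:6
cycle 5: issue SUB r4<-Add1 // r0:Mul1,r1:Mul2,r2:1,r3:-3,r4:Add1
cycle 6: issue SUB r1<-Add2 // r0:Mul1,r1:Add2,r2:1,r3:-3,r4:Add1
cycle 7: CDB Mul1=6; issue MUL r1<-Mul1 // r0:6,r1:Mul1,r2:1,r3:-3,r4:Add1
cycle 8: CDB Mul2=-18; issue MUL r1<-Mul2 // r0:6,r1:Mul2,r2:1,r3:-3,r4:Add1
cycle 9: CDB Add1=0 // r0:6,r1:Mul2,r2:1,r3:-3,r4:0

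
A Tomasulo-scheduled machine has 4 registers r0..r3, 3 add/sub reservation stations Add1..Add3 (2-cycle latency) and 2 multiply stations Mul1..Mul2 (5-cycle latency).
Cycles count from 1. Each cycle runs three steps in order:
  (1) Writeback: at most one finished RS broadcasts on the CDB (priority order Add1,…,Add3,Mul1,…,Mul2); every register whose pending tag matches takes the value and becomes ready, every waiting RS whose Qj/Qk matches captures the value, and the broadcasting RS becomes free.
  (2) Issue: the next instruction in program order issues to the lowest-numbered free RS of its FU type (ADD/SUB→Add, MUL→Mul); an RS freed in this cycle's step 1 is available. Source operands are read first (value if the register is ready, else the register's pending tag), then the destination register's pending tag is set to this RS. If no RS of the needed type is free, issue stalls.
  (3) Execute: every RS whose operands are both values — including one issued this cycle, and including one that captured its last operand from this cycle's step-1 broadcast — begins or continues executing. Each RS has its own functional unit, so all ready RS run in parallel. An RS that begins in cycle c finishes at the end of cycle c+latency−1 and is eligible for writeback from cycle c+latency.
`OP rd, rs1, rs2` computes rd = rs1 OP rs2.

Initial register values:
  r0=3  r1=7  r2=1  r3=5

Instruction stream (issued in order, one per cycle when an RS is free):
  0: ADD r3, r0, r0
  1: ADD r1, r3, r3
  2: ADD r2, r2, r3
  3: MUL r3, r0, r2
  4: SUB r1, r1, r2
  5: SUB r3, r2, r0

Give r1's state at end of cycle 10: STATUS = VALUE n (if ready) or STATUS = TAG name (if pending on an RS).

STATUS = VALUE 5

  c1: issue ADD r3<-Add1  regs: r0:3,r1:7,r2:1,r3:Add1
  c2: issue ADD r1<-Add2  regs: r0:3,r1:Add2,r2:1,r3:Add1
  c3: CDB Add1=6; issue ADD r2<-Add1  regs: r0:3,r1:Add2,r2:Add1,r3:6
  c4: issue MUL r3<-Mul1  regs: r0:3,r1:Add2,r2:Add1,r3:Mul1
  c5: CDB Add1=7; issue SUB r1<-Add1  regs: r0:3,r1:Add1,r2:7,r3:Mul1
  c6: CDB Add2=12; issue SUB r3<-Add2  regs: r0:3,r1:Add1,r2:7,r3:Add2
  c7: -  regs: r0:3,r1:Add1,r2:7,r3:Add2
  c8: CDB Add1=5  regs: r0:3,r1:5,r2:7,r3:Add2
  c9: CDB Add2=4  regs: r0:3,r1:5,r2:7,r3:4
  c10: CDB Mul1=21  regs: r0:3,r1:5,r2:7,r3:4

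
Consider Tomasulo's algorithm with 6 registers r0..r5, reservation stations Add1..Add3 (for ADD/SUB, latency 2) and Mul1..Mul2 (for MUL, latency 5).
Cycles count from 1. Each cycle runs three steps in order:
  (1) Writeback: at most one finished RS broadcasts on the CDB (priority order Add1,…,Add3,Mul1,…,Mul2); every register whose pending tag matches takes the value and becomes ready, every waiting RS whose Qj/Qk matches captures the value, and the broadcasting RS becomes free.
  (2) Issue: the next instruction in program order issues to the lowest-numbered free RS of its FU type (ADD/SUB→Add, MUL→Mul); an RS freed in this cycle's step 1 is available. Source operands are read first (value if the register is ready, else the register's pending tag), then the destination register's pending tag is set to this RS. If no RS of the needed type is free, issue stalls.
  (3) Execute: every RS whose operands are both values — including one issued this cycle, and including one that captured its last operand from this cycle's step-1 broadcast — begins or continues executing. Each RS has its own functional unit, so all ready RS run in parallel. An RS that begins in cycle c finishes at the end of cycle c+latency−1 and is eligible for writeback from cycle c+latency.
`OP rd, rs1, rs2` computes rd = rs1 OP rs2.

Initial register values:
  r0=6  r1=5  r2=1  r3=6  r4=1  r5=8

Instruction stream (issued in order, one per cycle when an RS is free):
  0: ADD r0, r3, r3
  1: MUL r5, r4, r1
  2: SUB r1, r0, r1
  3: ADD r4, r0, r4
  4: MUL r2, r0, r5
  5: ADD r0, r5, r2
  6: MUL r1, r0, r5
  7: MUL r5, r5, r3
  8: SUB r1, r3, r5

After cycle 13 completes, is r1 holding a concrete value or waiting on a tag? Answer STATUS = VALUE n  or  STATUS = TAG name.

  c1: issue ADD r0<-Add1  regs: r0:Add1,r1:5,r2:1,r3:6,r4:1,r5:8
  c2: issue MUL r5<-Mul1  regs: r0:Add1,r1:5,r2:1,r3:6,r4:1,r5:Mul1
  c3: CDB Add1=12; issue SUB r1<-Add1  regs: r0:12,r1:Add1,r2:1,r3:6,r4:1,r5:Mul1
  c4: issue ADD r4<-Add2  regs: r0:12,r1:Add1,r2:1,r3:6,r4:Add2,r5:Mul1
  c5: CDB Add1=7; issue MUL r2<-Mul2  regs: r0:12,r1:7,r2:Mul2,r3:6,r4:Add2,r5:Mul1
  c6: CDB Add2=13; issue ADD r0<-Add1  regs: r0:Add1,r1:7,r2:Mul2,r3:6,r4:13,r5:Mul1
  c7: CDB Mul1=5; issue MUL r1<-Mul1  regs: r0:Add1,r1:Mul1,r2:Mul2,r3:6,r4:13,r5:5
  c8: stall  regs: r0:Add1,r1:Mul1,r2:Mul2,r3:6,r4:13,r5:5
  c9: stall  regs: r0:Add1,r1:Mul1,r2:Mul2,r3:6,r4:13,r5:5
  c10: stall  regs: r0:Add1,r1:Mul1,r2:Mul2,r3:6,r4:13,r5:5
  c11: stall  regs: r0:Add1,r1:Mul1,r2:Mul2,r3:6,r4:13,r5:5
  c12: CDB Mul2=60; issue MUL r5<-Mul2  regs: r0:Add1,r1:Mul1,r2:60,r3:6,r4:13,r5:Mul2
  c13: issue SUB r1<-Add2  regs: r0:Add1,r1:Add2,r2:60,r3:6,r4:13,r5:Mul2

STATUS = TAG Add2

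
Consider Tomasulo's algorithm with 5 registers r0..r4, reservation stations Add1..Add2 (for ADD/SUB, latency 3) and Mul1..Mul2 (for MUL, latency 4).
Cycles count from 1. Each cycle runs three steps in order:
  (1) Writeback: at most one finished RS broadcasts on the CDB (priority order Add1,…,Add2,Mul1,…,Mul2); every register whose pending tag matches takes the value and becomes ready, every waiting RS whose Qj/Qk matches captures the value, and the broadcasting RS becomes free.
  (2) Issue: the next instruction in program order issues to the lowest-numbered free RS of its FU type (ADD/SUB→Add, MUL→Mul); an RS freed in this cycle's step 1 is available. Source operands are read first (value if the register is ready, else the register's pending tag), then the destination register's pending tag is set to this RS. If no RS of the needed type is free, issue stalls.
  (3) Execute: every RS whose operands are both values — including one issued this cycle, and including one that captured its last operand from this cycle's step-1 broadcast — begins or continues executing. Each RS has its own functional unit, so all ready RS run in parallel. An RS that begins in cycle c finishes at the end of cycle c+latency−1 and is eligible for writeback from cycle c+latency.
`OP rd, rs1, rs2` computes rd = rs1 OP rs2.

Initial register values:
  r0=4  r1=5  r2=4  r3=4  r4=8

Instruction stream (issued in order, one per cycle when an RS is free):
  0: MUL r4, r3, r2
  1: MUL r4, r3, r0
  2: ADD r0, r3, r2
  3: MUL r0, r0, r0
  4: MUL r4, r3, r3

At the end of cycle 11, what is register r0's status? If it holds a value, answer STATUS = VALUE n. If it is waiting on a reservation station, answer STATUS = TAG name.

  c1: issue MUL r4<-Mul1  regs: r0:4,r1:5,r2:4,r3:4,r4:Mul1
  c2: issue MUL r4<-Mul2  regs: r0:4,r1:5,r2:4,r3:4,r4:Mul2
  c3: issue ADD r0<-Add1  regs: r0:Add1,r1:5,r2:4,r3:4,r4:Mul2
  c4: stall  regs: r0:Add1,r1:5,r2:4,r3:4,r4:Mul2
  c5: CDB Mul1=16; issue MUL r0<-Mul1  regs: r0:Mul1,r1:5,r2:4,r3:4,r4:Mul2
  c6: CDB Add1=8; stall  regs: r0:Mul1,r1:5,r2:4,r3:4,r4:Mul2
  c7: CDB Mul2=16; issue MUL r4<-Mul2  regs: r0:Mul1,r1:5,r2:4,r3:4,r4:Mul2
  c8: -  regs: r0:Mul1,r1:5,r2:4,r3:4,r4:Mul2
  c9: -  regs: r0:Mul1,r1:5,r2:4,r3:4,r4:Mul2
  c10: CDB Mul1=64  regs: r0:64,r1:5,r2:4,r3:4,r4:Mul2
  c11: CDB Mul2=16  regs: r0:64,r1:5,r2:4,r3:4,r4:16

STATUS = VALUE 64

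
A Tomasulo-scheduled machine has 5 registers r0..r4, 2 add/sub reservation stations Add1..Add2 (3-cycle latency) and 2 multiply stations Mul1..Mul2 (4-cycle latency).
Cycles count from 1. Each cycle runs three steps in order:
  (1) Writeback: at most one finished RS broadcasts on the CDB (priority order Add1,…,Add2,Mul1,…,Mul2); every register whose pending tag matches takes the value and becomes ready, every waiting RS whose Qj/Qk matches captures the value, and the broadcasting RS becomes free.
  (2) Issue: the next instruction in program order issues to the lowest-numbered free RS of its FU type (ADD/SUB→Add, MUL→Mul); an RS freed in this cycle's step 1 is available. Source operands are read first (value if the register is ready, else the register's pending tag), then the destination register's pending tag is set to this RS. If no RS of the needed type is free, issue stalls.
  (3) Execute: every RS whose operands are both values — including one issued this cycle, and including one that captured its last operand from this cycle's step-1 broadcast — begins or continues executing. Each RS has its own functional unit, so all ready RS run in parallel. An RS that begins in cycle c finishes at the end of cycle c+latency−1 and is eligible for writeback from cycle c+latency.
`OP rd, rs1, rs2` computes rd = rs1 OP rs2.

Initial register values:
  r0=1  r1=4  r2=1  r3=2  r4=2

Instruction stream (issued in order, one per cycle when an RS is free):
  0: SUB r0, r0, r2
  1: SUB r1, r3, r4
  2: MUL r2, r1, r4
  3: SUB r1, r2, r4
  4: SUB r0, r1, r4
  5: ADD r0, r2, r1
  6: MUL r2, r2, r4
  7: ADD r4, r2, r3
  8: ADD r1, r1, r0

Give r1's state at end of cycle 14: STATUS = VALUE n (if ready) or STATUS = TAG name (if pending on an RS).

STATUS = VALUE -2

c1: issue SUB r0<-Add1 | r0:Add1,r1:4,r2:1,r3:2,r4:2
c2: issue SUB r1<-Add2 | r0:Add1,r1:Add2,r2:1,r3:2,r4:2
c3: issue MUL r2<-Mul1 | r0:Add1,r1:Add2,r2:Mul1,r3:2,r4:2
c4: CDB Add1=0; issue SUB r1<-Add1 | r0:0,r1:Add1,r2:Mul1,r3:2,r4:2
c5: CDB Add2=0; issue SUB r0<-Add2 | r0:Add2,r1:Add1,r2:Mul1,r3:2,r4:2
c6: stall | r0:Add2,r1:Add1,r2:Mul1,r3:2,r4:2
c7: stall | r0:Add2,r1:Add1,r2:Mul1,r3:2,r4:2
c8: stall | r0:Add2,r1:Add1,r2:Mul1,r3:2,r4:2
c9: CDB Mul1=0; stall | r0:Add2,r1:Add1,r2:0,r3:2,r4:2
c10: stall | r0:Add2,r1:Add1,r2:0,r3:2,r4:2
c11: stall | r0:Add2,r1:Add1,r2:0,r3:2,r4:2
c12: CDB Add1=-2; issue ADD r0<-Add1 | r0:Add1,r1:-2,r2:0,r3:2,r4:2
c13: issue MUL r2<-Mul1 | r0:Add1,r1:-2,r2:Mul1,r3:2,r4:2
c14: stall | r0:Add1,r1:-2,r2:Mul1,r3:2,r4:2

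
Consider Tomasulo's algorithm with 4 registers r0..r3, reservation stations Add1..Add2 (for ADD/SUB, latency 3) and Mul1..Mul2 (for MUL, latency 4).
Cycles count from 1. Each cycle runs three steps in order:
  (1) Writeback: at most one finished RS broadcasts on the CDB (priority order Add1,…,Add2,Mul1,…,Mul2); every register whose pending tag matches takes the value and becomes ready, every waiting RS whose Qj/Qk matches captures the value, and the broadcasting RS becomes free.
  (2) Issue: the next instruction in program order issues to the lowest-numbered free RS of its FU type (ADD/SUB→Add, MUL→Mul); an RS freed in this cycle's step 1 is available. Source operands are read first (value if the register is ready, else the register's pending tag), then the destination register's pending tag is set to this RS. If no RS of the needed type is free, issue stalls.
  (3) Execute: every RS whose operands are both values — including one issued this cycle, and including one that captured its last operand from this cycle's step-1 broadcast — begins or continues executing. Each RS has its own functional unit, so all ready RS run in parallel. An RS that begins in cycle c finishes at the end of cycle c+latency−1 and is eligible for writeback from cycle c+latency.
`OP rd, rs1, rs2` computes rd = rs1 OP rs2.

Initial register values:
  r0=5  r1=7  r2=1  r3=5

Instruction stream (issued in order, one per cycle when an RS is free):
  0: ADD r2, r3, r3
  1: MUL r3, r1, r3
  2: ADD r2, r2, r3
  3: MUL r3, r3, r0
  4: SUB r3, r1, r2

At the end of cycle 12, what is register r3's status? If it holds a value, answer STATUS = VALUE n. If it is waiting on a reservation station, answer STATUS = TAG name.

STATUS = VALUE -38

cycle 1: issue ADD r2<-Add1 // r0:5,r1:7,r2:Add1,r3:5
cycle 2: issue MUL r3<-Mul1 // r0:5,r1:7,r2:Add1,r3:Mul1
cycle 3: issue ADD r2<-Add2 // r0:5,r1:7,r2:Add2,r3:Mul1
cycle 4: CDB Add1=10; issue MUL r3<-Mul2 // r0:5,r1:7,r2:Add2,r3:Mul2
cycle 5: issue SUB r3<-Add1 // r0:5,r1:7,r2:Add2,r3:Add1
cycle 6: CDB Mul1=35 // r0:5,r1:7,r2:Add2,r3:Add1
cycle 7: - // r0:5,r1:7,r2:Add2,r3:Add1
cycle 8: - // r0:5,r1:7,r2:Add2,r3:Add1
cycle 9: CDB Add2=45 // r0:5,r1:7,r2:45,r3:Add1
cycle 10: CDB Mul2=175 // r0:5,r1:7,r2:45,r3:Add1
cycle 11: - // r0:5,r1:7,r2:45,r3:Add1
cycle 12: CDB Add1=-38 // r0:5,r1:7,r2:45,r3:-38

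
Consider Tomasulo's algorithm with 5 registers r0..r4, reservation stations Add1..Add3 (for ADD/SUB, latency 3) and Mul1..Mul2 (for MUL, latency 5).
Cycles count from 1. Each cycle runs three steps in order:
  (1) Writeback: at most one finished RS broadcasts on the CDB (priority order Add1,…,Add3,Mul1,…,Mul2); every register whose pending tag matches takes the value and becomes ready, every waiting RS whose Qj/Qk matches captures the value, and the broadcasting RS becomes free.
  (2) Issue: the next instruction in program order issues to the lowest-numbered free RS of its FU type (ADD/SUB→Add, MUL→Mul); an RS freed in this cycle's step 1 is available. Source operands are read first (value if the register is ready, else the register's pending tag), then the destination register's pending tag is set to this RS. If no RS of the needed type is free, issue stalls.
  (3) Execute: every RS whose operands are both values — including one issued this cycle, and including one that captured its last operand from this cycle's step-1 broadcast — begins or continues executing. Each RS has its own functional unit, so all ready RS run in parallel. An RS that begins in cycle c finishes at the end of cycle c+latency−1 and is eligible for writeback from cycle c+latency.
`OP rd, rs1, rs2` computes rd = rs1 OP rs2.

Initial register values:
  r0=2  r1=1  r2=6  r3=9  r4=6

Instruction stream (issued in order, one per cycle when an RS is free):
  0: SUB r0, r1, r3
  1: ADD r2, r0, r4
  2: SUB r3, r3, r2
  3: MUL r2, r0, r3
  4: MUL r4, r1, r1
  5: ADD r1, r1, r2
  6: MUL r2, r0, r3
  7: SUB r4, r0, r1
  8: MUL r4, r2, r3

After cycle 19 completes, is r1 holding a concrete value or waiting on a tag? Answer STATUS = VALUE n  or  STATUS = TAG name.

STATUS = VALUE -87

c1: issue SUB r0<-Add1 | r0:Add1,r1:1,r2:6,r3:9,r4:6
c2: issue ADD r2<-Add2 | r0:Add1,r1:1,r2:Add2,r3:9,r4:6
c3: issue SUB r3<-Add3 | r0:Add1,r1:1,r2:Add2,r3:Add3,r4:6
c4: CDB Add1=-8; issue MUL r2<-Mul1 | r0:-8,r1:1,r2:Mul1,r3:Add3,r4:6
c5: issue MUL r4<-Mul2 | r0:-8,r1:1,r2:Mul1,r3:Add3,r4:Mul2
c6: issue ADD r1<-Add1 | r0:-8,r1:Add1,r2:Mul1,r3:Add3,r4:Mul2
c7: CDB Add2=-2; stall | r0:-8,r1:Add1,r2:Mul1,r3:Add3,r4:Mul2
c8: stall | r0:-8,r1:Add1,r2:Mul1,r3:Add3,r4:Mul2
c9: stall | r0:-8,r1:Add1,r2:Mul1,r3:Add3,r4:Mul2
c10: CDB Add3=11; stall | r0:-8,r1:Add1,r2:Mul1,r3:11,r4:Mul2
c11: CDB Mul2=1; issue MUL r2<-Mul2 | r0:-8,r1:Add1,r2:Mul2,r3:11,r4:1
c12: issue SUB r4<-Add2 | r0:-8,r1:Add1,r2:Mul2,r3:11,r4:Add2
c13: stall | r0:-8,r1:Add1,r2:Mul2,r3:11,r4:Add2
c14: stall | r0:-8,r1:Add1,r2:Mul2,r3:11,r4:Add2
c15: CDB Mul1=-88; issue MUL r4<-Mul1 | r0:-8,r1:Add1,r2:Mul2,r3:11,r4:Mul1
c16: CDB Mul2=-88 | r0:-8,r1:Add1,r2:-88,r3:11,r4:Mul1
c17: - | r0:-8,r1:Add1,r2:-88,r3:11,r4:Mul1
c18: CDB Add1=-87 | r0:-8,r1:-87,r2:-88,r3:11,r4:Mul1
c19: - | r0:-8,r1:-87,r2:-88,r3:11,r4:Mul1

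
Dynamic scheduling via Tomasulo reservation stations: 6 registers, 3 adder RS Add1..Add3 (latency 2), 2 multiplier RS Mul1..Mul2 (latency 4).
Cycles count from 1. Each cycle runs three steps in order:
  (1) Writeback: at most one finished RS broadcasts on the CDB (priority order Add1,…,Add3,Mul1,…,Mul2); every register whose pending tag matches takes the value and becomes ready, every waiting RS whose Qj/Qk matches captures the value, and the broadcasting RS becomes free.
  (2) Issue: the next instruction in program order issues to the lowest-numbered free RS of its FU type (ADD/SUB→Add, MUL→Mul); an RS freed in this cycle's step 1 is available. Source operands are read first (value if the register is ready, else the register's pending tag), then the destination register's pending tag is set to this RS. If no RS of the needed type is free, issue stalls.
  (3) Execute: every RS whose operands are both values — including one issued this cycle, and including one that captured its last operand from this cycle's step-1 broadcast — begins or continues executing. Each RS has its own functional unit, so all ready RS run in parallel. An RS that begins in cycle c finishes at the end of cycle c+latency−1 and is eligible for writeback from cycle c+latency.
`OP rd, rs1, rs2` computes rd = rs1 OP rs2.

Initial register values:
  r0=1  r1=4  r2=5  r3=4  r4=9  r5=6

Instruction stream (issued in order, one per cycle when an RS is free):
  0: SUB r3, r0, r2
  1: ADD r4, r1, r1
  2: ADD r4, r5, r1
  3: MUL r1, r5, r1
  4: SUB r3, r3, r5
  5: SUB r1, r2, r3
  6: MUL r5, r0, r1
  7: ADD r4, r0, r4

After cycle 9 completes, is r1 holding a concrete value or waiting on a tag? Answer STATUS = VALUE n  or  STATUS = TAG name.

c1: issue SUB r3<-Add1 | r0:1,r1:4,r2:5,r3:Add1,r4:9,r5:6
c2: issue ADD r4<-Add2 | r0:1,r1:4,r2:5,r3:Add1,r4:Add2,r5:6
c3: CDB Add1=-4; issue ADD r4<-Add1 | r0:1,r1:4,r2:5,r3:-4,r4:Add1,r5:6
c4: CDB Add2=8; issue MUL r1<-Mul1 | r0:1,r1:Mul1,r2:5,r3:-4,r4:Add1,r5:6
c5: CDB Add1=10; issue SUB r3<-Add1 | r0:1,r1:Mul1,r2:5,r3:Add1,r4:10,r5:6
c6: issue SUB r1<-Add2 | r0:1,r1:Add2,r2:5,r3:Add1,r4:10,r5:6
c7: CDB Add1=-10; issue MUL r5<-Mul2 | r0:1,r1:Add2,r2:5,r3:-10,r4:10,r5:Mul2
c8: CDB Mul1=24; issue ADD r4<-Add1 | r0:1,r1:Add2,r2:5,r3:-10,r4:Add1,r5:Mul2
c9: CDB Add2=15 | r0:1,r1:15,r2:5,r3:-10,r4:Add1,r5:Mul2

STATUS = VALUE 15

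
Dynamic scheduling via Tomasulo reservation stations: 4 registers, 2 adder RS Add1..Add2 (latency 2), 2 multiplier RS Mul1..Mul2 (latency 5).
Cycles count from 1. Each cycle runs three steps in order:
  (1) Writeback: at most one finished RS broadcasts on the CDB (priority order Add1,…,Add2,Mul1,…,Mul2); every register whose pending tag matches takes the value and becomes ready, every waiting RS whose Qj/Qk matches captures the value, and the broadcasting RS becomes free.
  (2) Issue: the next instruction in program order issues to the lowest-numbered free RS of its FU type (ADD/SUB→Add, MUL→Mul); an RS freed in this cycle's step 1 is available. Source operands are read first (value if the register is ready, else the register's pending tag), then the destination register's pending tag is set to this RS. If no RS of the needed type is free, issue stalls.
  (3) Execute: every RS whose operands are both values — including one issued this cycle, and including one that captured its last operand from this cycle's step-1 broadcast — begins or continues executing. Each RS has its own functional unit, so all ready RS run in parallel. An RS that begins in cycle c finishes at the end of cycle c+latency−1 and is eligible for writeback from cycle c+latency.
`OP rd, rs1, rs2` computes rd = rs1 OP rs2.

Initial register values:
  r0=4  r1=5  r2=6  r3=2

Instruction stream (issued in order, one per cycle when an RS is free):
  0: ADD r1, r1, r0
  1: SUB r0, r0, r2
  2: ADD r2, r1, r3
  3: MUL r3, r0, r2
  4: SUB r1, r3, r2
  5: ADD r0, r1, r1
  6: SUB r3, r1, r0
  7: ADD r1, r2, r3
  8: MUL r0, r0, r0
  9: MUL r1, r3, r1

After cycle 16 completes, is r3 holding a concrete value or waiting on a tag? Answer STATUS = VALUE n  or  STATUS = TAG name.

STATUS = VALUE 33

cycle 1: issue ADD r1<-Add1 // r0:4,r1:Add1,r2:6,r3:2
cycle 2: issue SUB r0<-Add2 // r0:Add2,r1:Add1,r2:6,r3:2
cycle 3: CDB Add1=9; issue ADD r2<-Add1 // r0:Add2,r1:9,r2:Add1,r3:2
cycle 4: CDB Add2=-2; issue MUL r3<-Mul1 // r0:-2,r1:9,r2:Add1,r3:Mul1
cycle 5: CDB Add1=11; issue SUB r1<-Add1 // r0:-2,r1:Add1,r2:11,r3:Mul1
cycle 6: issue ADD r0<-Add2 // r0:Add2,r1:Add1,r2:11,r3:Mul1
cycle 7: stall // r0:Add2,r1:Add1,r2:11,r3:Mul1
cycle 8: stall // r0:Add2,r1:Add1,r2:11,r3:Mul1
cycle 9: stall // r0:Add2,r1:Add1,r2:11,r3:Mul1
cycle 10: CDB Mul1=-22; stall // r0:Add2,r1:Add1,r2:11,r3:-22
cycle 11: stall // r0:Add2,r1:Add1,r2:11,r3:-22
cycle 12: CDB Add1=-33; issue SUB r3<-Add1 // r0:Add2,r1:-33,r2:11,r3:Add1
cycle 13: stall // r0:Add2,r1:-33,r2:11,r3:Add1
cycle 14: CDB Add2=-66; issue ADD r1<-Add2 // r0:-66,r1:Add2,r2:11,r3:Add1
cycle 15: issue MUL r0<-Mul1 // r0:Mul1,r1:Add2,r2:11,r3:Add1
cycle 16: CDB Add1=33; issue MUL r1<-Mul2 // r0:Mul1,r1:Mul2,r2:11,r3:33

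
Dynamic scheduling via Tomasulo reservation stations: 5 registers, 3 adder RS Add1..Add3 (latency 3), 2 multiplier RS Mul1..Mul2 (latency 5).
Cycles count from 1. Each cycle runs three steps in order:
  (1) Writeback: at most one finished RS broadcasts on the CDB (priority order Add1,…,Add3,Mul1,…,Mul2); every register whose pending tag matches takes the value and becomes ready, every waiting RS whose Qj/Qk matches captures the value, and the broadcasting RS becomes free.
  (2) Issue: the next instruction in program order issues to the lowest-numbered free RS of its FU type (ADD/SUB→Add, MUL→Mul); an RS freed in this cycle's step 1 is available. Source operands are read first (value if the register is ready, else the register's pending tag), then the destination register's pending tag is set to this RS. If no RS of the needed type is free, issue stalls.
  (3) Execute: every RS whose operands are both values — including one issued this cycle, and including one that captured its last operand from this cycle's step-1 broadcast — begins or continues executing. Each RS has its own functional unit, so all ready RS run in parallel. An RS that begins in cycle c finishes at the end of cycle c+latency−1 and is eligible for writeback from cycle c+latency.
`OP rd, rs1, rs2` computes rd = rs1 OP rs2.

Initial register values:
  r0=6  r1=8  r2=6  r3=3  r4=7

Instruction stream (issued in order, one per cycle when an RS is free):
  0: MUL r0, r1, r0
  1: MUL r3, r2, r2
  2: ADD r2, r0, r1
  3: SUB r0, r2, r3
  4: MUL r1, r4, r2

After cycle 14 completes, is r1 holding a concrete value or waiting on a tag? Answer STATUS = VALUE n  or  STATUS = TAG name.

STATUS = VALUE 392

c1: issue MUL r0<-Mul1 | r0:Mul1,r1:8,r2:6,r3:3,r4:7
c2: issue MUL r3<-Mul2 | r0:Mul1,r1:8,r2:6,r3:Mul2,r4:7
c3: issue ADD r2<-Add1 | r0:Mul1,r1:8,r2:Add1,r3:Mul2,r4:7
c4: issue SUB r0<-Add2 | r0:Add2,r1:8,r2:Add1,r3:Mul2,r4:7
c5: stall | r0:Add2,r1:8,r2:Add1,r3:Mul2,r4:7
c6: CDB Mul1=48; issue MUL r1<-Mul1 | r0:Add2,r1:Mul1,r2:Add1,r3:Mul2,r4:7
c7: CDB Mul2=36 | r0:Add2,r1:Mul1,r2:Add1,r3:36,r4:7
c8: - | r0:Add2,r1:Mul1,r2:Add1,r3:36,r4:7
c9: CDB Add1=56 | r0:Add2,r1:Mul1,r2:56,r3:36,r4:7
c10: - | r0:Add2,r1:Mul1,r2:56,r3:36,r4:7
c11: - | r0:Add2,r1:Mul1,r2:56,r3:36,r4:7
c12: CDB Add2=20 | r0:20,r1:Mul1,r2:56,r3:36,r4:7
c13: - | r0:20,r1:Mul1,r2:56,r3:36,r4:7
c14: CDB Mul1=392 | r0:20,r1:392,r2:56,r3:36,r4:7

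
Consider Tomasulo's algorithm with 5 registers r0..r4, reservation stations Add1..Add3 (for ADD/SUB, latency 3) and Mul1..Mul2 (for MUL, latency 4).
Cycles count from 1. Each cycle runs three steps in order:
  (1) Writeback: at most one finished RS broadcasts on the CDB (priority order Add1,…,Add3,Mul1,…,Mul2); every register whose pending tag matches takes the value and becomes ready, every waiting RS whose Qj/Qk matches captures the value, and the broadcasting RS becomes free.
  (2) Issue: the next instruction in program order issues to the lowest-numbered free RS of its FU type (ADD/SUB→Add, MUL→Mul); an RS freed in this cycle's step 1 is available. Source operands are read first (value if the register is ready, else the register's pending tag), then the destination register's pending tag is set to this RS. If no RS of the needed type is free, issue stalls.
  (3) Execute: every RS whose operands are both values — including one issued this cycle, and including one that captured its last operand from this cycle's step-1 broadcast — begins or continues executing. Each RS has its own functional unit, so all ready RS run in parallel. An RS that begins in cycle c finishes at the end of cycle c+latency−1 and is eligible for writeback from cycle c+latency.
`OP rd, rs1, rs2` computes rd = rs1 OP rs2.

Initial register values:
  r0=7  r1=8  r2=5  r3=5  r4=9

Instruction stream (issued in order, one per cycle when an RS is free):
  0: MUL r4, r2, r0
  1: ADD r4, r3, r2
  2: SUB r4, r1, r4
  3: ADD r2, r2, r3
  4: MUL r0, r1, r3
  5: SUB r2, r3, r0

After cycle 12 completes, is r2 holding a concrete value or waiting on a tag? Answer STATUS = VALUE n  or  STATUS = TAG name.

STATUS = VALUE -35

c1: issue MUL r4<-Mul1 | r0:7,r1:8,r2:5,r3:5,r4:Mul1
c2: issue ADD r4<-Add1 | r0:7,r1:8,r2:5,r3:5,r4:Add1
c3: issue SUB r4<-Add2 | r0:7,r1:8,r2:5,r3:5,r4:Add2
c4: issue ADD r2<-Add3 | r0:7,r1:8,r2:Add3,r3:5,r4:Add2
c5: CDB Add1=10; issue MUL r0<-Mul2 | r0:Mul2,r1:8,r2:Add3,r3:5,r4:Add2
c6: CDB Mul1=35; issue SUB r2<-Add1 | r0:Mul2,r1:8,r2:Add1,r3:5,r4:Add2
c7: CDB Add3=10 | r0:Mul2,r1:8,r2:Add1,r3:5,r4:Add2
c8: CDB Add2=-2 | r0:Mul2,r1:8,r2:Add1,r3:5,r4:-2
c9: CDB Mul2=40 | r0:40,r1:8,r2:Add1,r3:5,r4:-2
c10: - | r0:40,r1:8,r2:Add1,r3:5,r4:-2
c11: - | r0:40,r1:8,r2:Add1,r3:5,r4:-2
c12: CDB Add1=-35 | r0:40,r1:8,r2:-35,r3:5,r4:-2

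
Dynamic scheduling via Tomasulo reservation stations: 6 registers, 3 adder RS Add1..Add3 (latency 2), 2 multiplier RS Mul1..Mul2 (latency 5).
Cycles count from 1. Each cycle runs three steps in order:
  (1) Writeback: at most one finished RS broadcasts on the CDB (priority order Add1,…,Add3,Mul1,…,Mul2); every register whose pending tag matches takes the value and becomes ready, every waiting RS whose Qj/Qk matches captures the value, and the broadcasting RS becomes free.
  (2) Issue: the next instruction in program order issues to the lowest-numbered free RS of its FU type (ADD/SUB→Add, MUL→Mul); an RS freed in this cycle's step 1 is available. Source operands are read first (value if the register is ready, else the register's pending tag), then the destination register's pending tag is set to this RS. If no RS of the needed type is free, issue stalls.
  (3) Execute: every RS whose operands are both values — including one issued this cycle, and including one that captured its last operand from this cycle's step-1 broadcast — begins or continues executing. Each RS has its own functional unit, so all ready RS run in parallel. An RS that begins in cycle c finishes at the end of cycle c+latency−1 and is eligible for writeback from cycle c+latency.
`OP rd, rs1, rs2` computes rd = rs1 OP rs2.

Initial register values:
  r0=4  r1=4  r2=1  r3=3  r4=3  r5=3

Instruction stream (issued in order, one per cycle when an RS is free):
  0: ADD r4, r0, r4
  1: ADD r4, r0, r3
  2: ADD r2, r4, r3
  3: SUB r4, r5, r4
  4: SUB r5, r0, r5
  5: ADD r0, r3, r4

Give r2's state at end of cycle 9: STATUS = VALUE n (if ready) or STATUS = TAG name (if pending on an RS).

cycle 1: issue ADD r4<-Add1 // r0:4,r1:4,r2:1,r3:3,r4:Add1,r5:3
cycle 2: issue ADD r4<-Add2 // r0:4,r1:4,r2:1,r3:3,r4:Add2,r5:3
cycle 3: CDB Add1=7; issue ADD r2<-Add1 // r0:4,r1:4,r2:Add1,r3:3,r4:Add2,r5:3
cycle 4: CDB Add2=7; issue SUB r4<-Add2 // r0:4,r1:4,r2:Add1,r3:3,r4:Add2,r5:3
cycle 5: issue SUB r5<-Add3 // r0:4,r1:4,r2:Add1,r3:3,r4:Add2,r5:Add3
cycle 6: CDB Add1=10; issue ADD r0<-Add1 // r0:Add1,r1:4,r2:10,r3:3,r4:Add2,r5:Add3
cycle 7: CDB Add2=-4 // r0:Add1,r1:4,r2:10,r3:3,r4:-4,r5:Add3
cycle 8: CDB Add3=1 // r0:Add1,r1:4,r2:10,r3:3,r4:-4,r5:1
cycle 9: CDB Add1=-1 // r0:-1,r1:4,r2:10,r3:3,r4:-4,r5:1

STATUS = VALUE 10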